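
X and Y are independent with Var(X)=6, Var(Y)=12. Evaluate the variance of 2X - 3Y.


Independence => Cov(X,Y)=0
Var(2X - 3Y) = 2^2*Var(X) + (-3)^2*Var(Y)
= 4*6 + 9*12 = 132

132


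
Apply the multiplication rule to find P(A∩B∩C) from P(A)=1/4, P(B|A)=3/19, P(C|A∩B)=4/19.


P(A∩B∩C) = P(A) * P(B|A) * P(C|A∩B)
= 1/4 * 3/19 * 4/19
= 3/76 * 4/19 = 3/361

3/361


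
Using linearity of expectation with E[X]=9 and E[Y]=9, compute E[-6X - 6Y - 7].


E[-6X - 6Y - 7] = -6*E[X] - 6*E[Y] - 7
= (-6)*(9) + (-6)*(9) + (-7)
= -54 - 54 - 7 = -115

-115


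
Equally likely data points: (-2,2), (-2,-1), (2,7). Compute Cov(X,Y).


E[X]=-2/3, E[Y]=8/3, E[XY]=4
Cov(X,Y) = E[XY] - E[X]E[Y] = 4 + 2/3*8/3 = 52/9

52/9


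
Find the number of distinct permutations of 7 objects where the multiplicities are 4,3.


7! = 5040
Denominator: 4!=24 * 3!=6
Coefficient = 5040 / 144 = 35

35


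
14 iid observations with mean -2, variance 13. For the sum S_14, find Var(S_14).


By independence, Var(S_n) = n*Var(X_1) = 14*13 = 182

182


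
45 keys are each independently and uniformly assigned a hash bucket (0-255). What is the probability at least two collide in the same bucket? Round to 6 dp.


P(all different) = prod((256-i)/256 for i=0..44) = 0.016358
P(at least one match) = 1 - 0.016358 = 0.983642

0.983642


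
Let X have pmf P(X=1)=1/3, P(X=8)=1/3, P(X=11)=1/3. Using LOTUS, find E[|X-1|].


E[|X-1|] = sum(g(x)*P(x))
= 0*1/3 + 7*1/3 + 10*1/3
= 17/3

17/3


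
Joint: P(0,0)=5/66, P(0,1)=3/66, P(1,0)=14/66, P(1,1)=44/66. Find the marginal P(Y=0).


P(Y=0) = P(0,0)+P(1,0) = 5/66 + 14/66 = 19/66

19/66


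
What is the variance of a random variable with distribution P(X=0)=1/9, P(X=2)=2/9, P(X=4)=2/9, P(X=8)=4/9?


E[X] = 44/9, E[X^2] = 296/9
Var(X) = E[X^2] - (E[X])^2 = 296/9 - (44/9)^2 = 728/81

728/81


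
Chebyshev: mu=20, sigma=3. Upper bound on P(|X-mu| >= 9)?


k = 9/3 = 3
Chebyshev: P(|X-mu| >= k*sigma) <= 1/k^2 = 1/3^2 = 1/9

1/9


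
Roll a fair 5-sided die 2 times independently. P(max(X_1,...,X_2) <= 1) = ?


P(max <= 1) = P(all X_i <= 1) = (P(X_1 <= 1))^2
= (1/5)^2 = 1/25

1/25


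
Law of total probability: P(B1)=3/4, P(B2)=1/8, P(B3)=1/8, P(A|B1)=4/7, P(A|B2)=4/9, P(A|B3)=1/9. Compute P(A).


P(A) = P(A|B1)P(B1) + P(A|B2)P(B2) + P(A|B3)P(B3)
= 4/7*3/4 + 4/9*1/8 + 1/9*1/8
= 3/7 + 1/18 + 1/72 = 251/504

251/504


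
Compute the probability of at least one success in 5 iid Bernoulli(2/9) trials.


P(at least one) = 1 - P(none)
P(none) = (1 - 2/9)^5 = (7/9)^5 = 16807/59049
P(at least one) = 1 - 16807/59049 = 42242/59049

42242/59049


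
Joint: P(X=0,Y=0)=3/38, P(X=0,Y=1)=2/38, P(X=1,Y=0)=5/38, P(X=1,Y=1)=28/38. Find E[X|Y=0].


P(Y=0) = 8/38
E[X|Y=0] = (0*3 + 1*5)/8 = 5/8

5/8


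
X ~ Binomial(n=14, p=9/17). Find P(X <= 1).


P(X<=1) = P(X=0) + P(X=1)
= 4398046511104/168377826559400929 + 69269232549888/168377826559400929
= 73667279060992/168377826559400929

73667279060992/168377826559400929


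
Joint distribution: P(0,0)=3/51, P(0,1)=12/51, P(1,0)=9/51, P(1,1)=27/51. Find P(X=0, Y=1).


Read from table: P(X=0, Y=1) = 12/51 = 4/17

4/17


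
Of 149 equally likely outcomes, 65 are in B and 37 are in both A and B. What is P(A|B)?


P(A|B) = P(A∩B)/P(B) = (37/149)/(65/149) = 37/65

37/65


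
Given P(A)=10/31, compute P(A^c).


P(A') = 1 - P(A) = 1 - 10/31 = 21/31

21/31


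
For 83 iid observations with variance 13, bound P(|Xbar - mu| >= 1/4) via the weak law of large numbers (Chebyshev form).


Var(Xbar) = Var(X)/n = 13/83
Chebyshev: P(|Xbar-mu| >= 1/4) <= Var(Xbar)/(1/4)^2 = (13/83)/(1/16) = 208/83
Bound exceeds 1, so trivial bound: 1

1


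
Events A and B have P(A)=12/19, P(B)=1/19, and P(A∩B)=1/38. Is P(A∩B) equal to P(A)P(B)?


P(A)*P(B) = 12/19*1/19 = 12/361
P(A∩B) = 1/38 != 12/361, so not independent

No, A and B are not independent


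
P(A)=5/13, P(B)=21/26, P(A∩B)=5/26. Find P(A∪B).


P(A∪B) = P(A) + P(B) - P(A∩B)
= 5/13 + 21/26 - 5/26 = 1

1


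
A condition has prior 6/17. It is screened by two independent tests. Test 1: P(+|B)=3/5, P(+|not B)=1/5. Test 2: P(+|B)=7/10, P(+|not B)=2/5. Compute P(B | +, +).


After test 1: P(+) = 3/5*6/17 + 1/5*11/17 = 29/85
P(B|+) = (18/85)/(29/85) = 18/29
After test 2 (use post1 as new prior): P(+) = 7/10*18/29 + 2/5*11/29 = 17/29
P(B|+,+) = (63/145)/(17/29) = 63/85

63/85


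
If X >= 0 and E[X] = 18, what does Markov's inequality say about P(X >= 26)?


Markov: P(X >= a) <= E[X]/a
P(X >= 26) <= 18/26 = 9/13

9/13


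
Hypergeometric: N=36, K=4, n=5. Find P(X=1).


P(X=1) = C(4,1)*C(32,4) / C(36,5)
= 4*35960 / 376992
= 143840/376992 = 4495/11781

4495/11781


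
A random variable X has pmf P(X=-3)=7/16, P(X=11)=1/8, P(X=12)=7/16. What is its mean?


E[X] = sum(x * P(x))
= -3*7/16 + 11*1/8 + 12*7/16
= 85/16

85/16


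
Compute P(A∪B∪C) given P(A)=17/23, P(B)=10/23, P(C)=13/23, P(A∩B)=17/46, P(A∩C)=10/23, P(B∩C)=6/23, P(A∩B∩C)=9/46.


P(A∪B∪C) = P(A)+P(B)+P(C) - P(AB)-P(AC)-P(BC) + P(ABC)
= 17/23+10/23+13/23 - 17/46-10/23-6/23 + 9/46
= 20/23

20/23


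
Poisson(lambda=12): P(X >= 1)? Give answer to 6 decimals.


P(X>=1) = 1 - P(X<=0) = 1 - (e^(-12)*12^0/0!)
≈ 1 - 0.0000061442 = 0.9999938558
≈ 0.999994

0.999994


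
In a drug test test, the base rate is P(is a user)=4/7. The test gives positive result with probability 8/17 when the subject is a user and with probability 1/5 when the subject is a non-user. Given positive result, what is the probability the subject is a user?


P(A) = P(A|B)P(B) + P(A|B')P(B') = 8/17*4/7 + 1/5*3/7 = 211/595
P(B|A) = P(A|B)P(B)/P(A) = (32/119)/(211/595) = 160/211

160/211


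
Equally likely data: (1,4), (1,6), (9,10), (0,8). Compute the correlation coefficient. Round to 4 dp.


Cov(X,Y) = 5.7500, Var(X) = 13.1875, Var(Y) = 5.0000
rho = Cov/(sqrt(VarX)*sqrt(VarY)) = 0.7081

0.7081


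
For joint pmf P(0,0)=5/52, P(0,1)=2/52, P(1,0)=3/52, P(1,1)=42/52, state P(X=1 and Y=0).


Read from table: P(X=1, Y=0) = 3/52

3/52


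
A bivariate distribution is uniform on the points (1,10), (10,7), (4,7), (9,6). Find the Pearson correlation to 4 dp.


Cov(X,Y) = -4.5000, Var(X) = 13.5000, Var(Y) = 2.2500
rho = Cov/(sqrt(VarX)*sqrt(VarY)) = -0.8165

-0.8165


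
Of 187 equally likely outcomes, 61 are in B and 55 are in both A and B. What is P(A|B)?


P(A|B) = P(A∩B)/P(B) = (55/187)/(61/187) = 55/61

55/61


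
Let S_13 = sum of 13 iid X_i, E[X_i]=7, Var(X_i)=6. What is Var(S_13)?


By independence, Var(S_n) = n*Var(X_1) = 13*6 = 78

78


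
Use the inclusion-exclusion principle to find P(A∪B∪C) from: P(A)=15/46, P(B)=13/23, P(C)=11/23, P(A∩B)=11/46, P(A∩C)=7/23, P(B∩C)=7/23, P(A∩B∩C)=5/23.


P(A∪B∪C) = P(A)+P(B)+P(C) - P(AB)-P(AC)-P(BC) + P(ABC)
= 15/46+13/23+11/23 - 11/46-7/23-7/23 + 5/23
= 17/23

17/23


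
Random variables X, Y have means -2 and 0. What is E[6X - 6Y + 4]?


E[6X - 6Y + 4] = 6*E[X] - 6*E[Y] + 4
= (6)*(-2) + (-6)*(0) + (4)
= -12 + 0 + 4 = -8

-8


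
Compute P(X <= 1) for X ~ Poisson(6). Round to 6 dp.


P(X<=1) = e^(-6)*6^0/0! + e^(-6)*6^1/1!
≈ 0.0024787522 + 0.0148725131
= 0.0173512653
≈ 0.017351

0.017351


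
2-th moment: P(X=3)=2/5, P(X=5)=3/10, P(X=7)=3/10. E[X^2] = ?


E[X^2] = sum(x^2 * P(x))
= 9*2/5 + 25*3/10 + 49*3/10
= 129/5

129/5


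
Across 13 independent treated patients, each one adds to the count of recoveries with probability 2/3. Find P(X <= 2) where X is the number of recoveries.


P(X<=2) = P(X=0) + P(X=1) + P(X=2)
= 1/1594323 + 26/1594323 + 104/531441
= 113/531441

113/531441


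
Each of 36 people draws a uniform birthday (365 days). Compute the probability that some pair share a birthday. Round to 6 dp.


P(all different) = prod((365-i)/365 for i=0..35) = 0.167818
P(at least one match) = 1 - 0.167818 = 0.832182

0.832182


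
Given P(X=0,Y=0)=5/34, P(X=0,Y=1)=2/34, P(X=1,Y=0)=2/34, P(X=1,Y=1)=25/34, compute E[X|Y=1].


P(Y=1) = 27/34
E[X|Y=1] = (0*2 + 1*25)/27 = 25/27

25/27


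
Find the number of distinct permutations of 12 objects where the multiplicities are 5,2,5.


12! = 479001600
Denominator: 5!=120 * 2!=2 * 5!=120
Coefficient = 479001600 / 28800 = 16632

16632


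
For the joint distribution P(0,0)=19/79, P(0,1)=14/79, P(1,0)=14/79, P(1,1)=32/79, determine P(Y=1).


P(Y=1) = P(0,1)+P(1,1) = 14/79 + 32/79 = 46/79

46/79


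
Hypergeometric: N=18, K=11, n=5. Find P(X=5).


P(X=5) = C(11,5)*C(7,0) / C(18,5)
= 462*1 / 8568
= 462/8568 = 11/204

11/204


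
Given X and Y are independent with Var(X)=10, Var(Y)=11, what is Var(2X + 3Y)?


Independence => Cov(X,Y)=0
Var(2X + 3Y) = 2^2*Var(X) + 3^2*Var(Y)
= 4*10 + 9*11 = 139

139


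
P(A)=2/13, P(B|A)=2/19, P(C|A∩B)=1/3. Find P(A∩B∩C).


P(A∩B∩C) = P(A) * P(B|A) * P(C|A∩B)
= 2/13 * 2/19 * 1/3
= 4/247 * 1/3 = 4/741

4/741


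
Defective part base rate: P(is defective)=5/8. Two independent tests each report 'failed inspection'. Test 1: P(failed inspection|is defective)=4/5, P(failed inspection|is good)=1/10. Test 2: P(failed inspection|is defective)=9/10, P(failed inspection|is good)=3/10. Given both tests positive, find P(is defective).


After test 1: P(+) = 4/5*5/8 + 1/10*3/8 = 43/80
P(B|+) = (1/2)/(43/80) = 40/43
After test 2 (use post1 as new prior): P(+) = 9/10*40/43 + 3/10*3/43 = 369/430
P(B|+,+) = (36/43)/(369/430) = 40/41

40/41


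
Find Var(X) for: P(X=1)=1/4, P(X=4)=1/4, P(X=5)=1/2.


E[X] = 15/4, E[X^2] = 67/4
Var(X) = E[X^2] - (E[X])^2 = 67/4 - (15/4)^2 = 43/16

43/16


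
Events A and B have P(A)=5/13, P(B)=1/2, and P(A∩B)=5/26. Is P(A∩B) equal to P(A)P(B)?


P(A)*P(B) = 5/13*1/2 = 5/26
P(A∩B) = 5/26, which equals P(A)P(B), so independent

Yes, A and B are independent


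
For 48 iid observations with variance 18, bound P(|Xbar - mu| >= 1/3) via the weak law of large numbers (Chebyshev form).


Var(Xbar) = Var(X)/n = 18/48
Chebyshev: P(|Xbar-mu| >= 1/3) <= Var(Xbar)/(1/3)^2 = (3/8)/(1/9) = 27/8
Bound exceeds 1, so trivial bound: 1

1


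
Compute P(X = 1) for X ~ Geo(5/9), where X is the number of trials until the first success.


P(X=1) = (1-p)^0 * p = (4/9)^0 * 5/9
= 1 * 5/9 = 5/9

5/9


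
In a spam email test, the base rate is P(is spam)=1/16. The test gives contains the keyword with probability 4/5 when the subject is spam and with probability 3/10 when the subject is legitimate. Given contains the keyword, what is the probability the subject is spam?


P(A) = P(A|B)P(B) + P(A|B')P(B') = 4/5*1/16 + 3/10*15/16 = 53/160
P(B|A) = P(A|B)P(B)/P(A) = (1/20)/(53/160) = 8/53

8/53


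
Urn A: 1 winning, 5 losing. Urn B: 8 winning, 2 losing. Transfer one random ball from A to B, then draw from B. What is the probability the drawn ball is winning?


P(transfer winning) = 1/6; P(transfer losing) = 5/6
If winning transferred: Urn II has 9 winning of 11, so P(winning|winning moved) = 9/11
If losing transferred: Urn II has 8 winning of 11, so P(winning|losing moved) = 8/11
By total probability: P(winning) = 1/6*9/11 + 5/6*8/11 = 49/66

49/66


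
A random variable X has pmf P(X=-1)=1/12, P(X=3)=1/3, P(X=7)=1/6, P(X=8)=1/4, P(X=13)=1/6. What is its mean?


E[X] = sum(x * P(x))
= -1*1/12 + 3*1/3 + 7*1/6 + 8*1/4 + 13*1/6
= 25/4

25/4


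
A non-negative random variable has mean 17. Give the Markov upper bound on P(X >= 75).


Markov: P(X >= a) <= E[X]/a
P(X >= 75) <= 17/75

17/75


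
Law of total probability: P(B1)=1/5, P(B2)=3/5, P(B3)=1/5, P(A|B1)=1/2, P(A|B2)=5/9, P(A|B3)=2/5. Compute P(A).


P(A) = P(A|B1)P(B1) + P(A|B2)P(B2) + P(A|B3)P(B3)
= 1/2*1/5 + 5/9*3/5 + 2/5*1/5
= 1/10 + 1/3 + 2/25 = 77/150

77/150


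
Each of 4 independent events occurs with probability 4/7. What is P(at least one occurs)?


P(at least one) = 1 - P(none)
P(none) = (1 - 4/7)^4 = (3/7)^4 = 81/2401
P(at least one) = 1 - 81/2401 = 2320/2401

2320/2401


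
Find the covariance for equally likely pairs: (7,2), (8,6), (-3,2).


E[X]=4, E[Y]=10/3, E[XY]=56/3
Cov(X,Y) = E[XY] - E[X]E[Y] = 56/3 - 4*10/3 = 16/3

16/3


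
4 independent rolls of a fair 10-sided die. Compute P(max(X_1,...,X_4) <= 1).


P(max <= 1) = P(all X_i <= 1) = (P(X_1 <= 1))^4
= (1/10)^4 = 1/10000

1/10000


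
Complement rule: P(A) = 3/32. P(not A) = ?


P(A') = 1 - P(A) = 1 - 3/32 = 29/32

29/32


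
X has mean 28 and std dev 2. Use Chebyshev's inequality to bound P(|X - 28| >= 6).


k = 6/2 = 3
Chebyshev: P(|X-mu| >= k*sigma) <= 1/k^2 = 1/3^2 = 1/9

1/9


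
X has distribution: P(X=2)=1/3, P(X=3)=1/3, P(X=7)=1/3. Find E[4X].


E[4X] = sum(g(x)*P(x))
= 8*1/3 + 12*1/3 + 28*1/3
= 16

16


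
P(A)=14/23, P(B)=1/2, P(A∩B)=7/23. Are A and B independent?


P(A)*P(B) = 14/23*1/2 = 7/23
P(A∩B) = 7/23, which equals P(A)P(B), so independent

Yes, A and B are independent


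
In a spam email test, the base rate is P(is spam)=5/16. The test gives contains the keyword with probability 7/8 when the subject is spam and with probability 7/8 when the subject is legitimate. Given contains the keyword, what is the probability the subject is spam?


P(A) = P(A|B)P(B) + P(A|B')P(B') = 7/8*5/16 + 7/8*11/16 = 7/8
P(B|A) = P(A|B)P(B)/P(A) = (35/128)/(7/8) = 5/16

5/16


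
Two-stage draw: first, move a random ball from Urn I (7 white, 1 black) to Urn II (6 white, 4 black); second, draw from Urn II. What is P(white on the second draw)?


P(transfer white) = 7/8; P(transfer black) = 1/8
If white transferred: Urn II has 7 white of 11, so P(white|white moved) = 7/11
If black transferred: Urn II has 6 white of 11, so P(white|black moved) = 6/11
By total probability: P(white) = 7/8*7/11 + 1/8*6/11 = 5/8

5/8


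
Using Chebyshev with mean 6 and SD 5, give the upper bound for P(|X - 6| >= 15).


k = 15/5 = 3
Chebyshev: P(|X-mu| >= k*sigma) <= 1/k^2 = 1/3^2 = 1/9

1/9


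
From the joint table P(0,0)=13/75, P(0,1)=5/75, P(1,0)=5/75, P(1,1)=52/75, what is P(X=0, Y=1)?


Read from table: P(X=0, Y=1) = 5/75 = 1/15

1/15


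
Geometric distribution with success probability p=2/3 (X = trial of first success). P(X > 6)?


P(X > 6) = P(first 6 trials all fail) = (1-p)^6 = (1/3)^6 = 1/729

1/729


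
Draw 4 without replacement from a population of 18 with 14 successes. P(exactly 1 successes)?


P(X=1) = C(14,1)*C(4,3) / C(18,4)
= 14*4 / 3060
= 56/3060 = 14/765

14/765


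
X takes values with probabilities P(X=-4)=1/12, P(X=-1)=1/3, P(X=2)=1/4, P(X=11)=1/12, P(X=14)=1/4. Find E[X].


E[X] = sum(x * P(x))
= -4*1/12 - 1*1/3 + 2*1/4 + 11*1/12 + 14*1/4
= 17/4

17/4


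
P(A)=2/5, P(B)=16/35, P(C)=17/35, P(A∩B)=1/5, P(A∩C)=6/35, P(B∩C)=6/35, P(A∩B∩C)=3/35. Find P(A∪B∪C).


P(A∪B∪C) = P(A)+P(B)+P(C) - P(AB)-P(AC)-P(BC) + P(ABC)
= 2/5+16/35+17/35 - 1/5-6/35-6/35 + 3/35
= 31/35

31/35


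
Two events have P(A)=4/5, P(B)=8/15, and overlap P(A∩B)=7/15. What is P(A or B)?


P(A∪B) = P(A) + P(B) - P(A∩B)
= 4/5 + 8/15 - 7/15 = 13/15

13/15


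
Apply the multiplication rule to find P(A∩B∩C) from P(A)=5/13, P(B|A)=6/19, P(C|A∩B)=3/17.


P(A∩B∩C) = P(A) * P(B|A) * P(C|A∩B)
= 5/13 * 6/19 * 3/17
= 30/247 * 3/17 = 90/4199

90/4199


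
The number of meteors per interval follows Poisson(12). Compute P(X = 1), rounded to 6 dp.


P(X=1) = e^(-12) * 12^1 / 1!
≈ 0.000006144212353 * 12 / 1
≈ 0.000074

0.000074


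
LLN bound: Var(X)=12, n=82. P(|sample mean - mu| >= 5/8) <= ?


Var(Xbar) = Var(X)/n = 12/82
Chebyshev: P(|Xbar-mu| >= 5/8) <= Var(Xbar)/(5/8)^2 = (6/41)/(25/64) = 384/1025

384/1025


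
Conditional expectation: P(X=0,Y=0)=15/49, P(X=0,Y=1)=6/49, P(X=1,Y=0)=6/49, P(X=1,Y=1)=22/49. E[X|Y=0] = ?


P(Y=0) = 21/49
E[X|Y=0] = (0*15 + 1*6)/21 = 6/21 = 2/7

2/7


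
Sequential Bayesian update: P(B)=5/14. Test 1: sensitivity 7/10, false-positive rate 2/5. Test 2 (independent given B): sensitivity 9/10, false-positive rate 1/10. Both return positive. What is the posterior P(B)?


After test 1: P(+) = 7/10*5/14 + 2/5*9/14 = 71/140
P(B|+) = (1/4)/(71/140) = 35/71
After test 2 (use post1 as new prior): P(+) = 9/10*35/71 + 1/10*36/71 = 351/710
P(B|+,+) = (63/142)/(351/710) = 35/39

35/39


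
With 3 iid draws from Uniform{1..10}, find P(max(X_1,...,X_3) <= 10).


P(max <= 10) = P(all X_i <= 10) = (P(X_1 <= 10))^3
= (10/10)^3 = 1^3 = 1

1


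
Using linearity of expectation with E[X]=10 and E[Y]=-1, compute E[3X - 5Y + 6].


E[3X - 5Y + 6] = 3*E[X] - 5*E[Y] + 6
= (3)*(10) + (-5)*(-1) + (6)
= 30 + 5 + 6 = 41

41


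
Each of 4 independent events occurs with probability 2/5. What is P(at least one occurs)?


P(at least one) = 1 - P(none)
P(none) = (1 - 2/5)^4 = (3/5)^4 = 81/625
P(at least one) = 1 - 81/625 = 544/625

544/625


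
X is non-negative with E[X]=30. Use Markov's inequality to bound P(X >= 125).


Markov: P(X >= a) <= E[X]/a
P(X >= 125) <= 30/125 = 6/25

6/25


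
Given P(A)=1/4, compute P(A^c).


P(A') = 1 - P(A) = 1 - 1/4 = 3/4

3/4


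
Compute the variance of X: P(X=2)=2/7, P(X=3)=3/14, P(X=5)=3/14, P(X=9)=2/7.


E[X] = 34/7, E[X^2] = 221/7
Var(X) = E[X^2] - (E[X])^2 = 221/7 - (34/7)^2 = 391/49

391/49


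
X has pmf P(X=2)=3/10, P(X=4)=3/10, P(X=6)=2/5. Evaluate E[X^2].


E[X^2] = sum(x^2 * P(x))
= 4*3/10 + 16*3/10 + 36*2/5
= 102/5

102/5


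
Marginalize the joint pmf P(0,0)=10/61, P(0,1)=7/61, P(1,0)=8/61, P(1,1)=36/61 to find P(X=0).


P(X=0) = P(0,0)+P(0,1) = 10/61 + 7/61 = 17/61

17/61


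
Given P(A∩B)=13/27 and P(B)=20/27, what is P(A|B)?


P(A|B) = P(A∩B)/P(B) = (13/27)/(20/27) = 13/20

13/20


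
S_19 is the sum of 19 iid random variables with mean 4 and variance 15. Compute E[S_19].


E[S_n] = n*E[X_1] = 19*4 = 76

76


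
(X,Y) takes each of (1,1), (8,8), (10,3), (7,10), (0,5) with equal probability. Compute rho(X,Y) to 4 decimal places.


Cov(X,Y) = 4.9200, Var(X) = 15.7600, Var(Y) = 10.6400
rho = Cov/(sqrt(VarX)*sqrt(VarY)) = 0.3799

0.3799


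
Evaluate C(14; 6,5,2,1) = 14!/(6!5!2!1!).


14! = 87178291200
Denominator: 6!=720 * 5!=120 * 2!=2 * 1!=1
Coefficient = 87178291200 / 172800 = 504504

504504


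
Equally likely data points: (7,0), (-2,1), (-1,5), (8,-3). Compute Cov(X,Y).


E[X]=3, E[Y]=3/4, E[XY]=-31/4
Cov(X,Y) = E[XY] - E[X]E[Y] = -31/4 - 3*3/4 = -10

-10


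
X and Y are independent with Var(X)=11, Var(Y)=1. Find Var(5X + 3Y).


Independence => Cov(X,Y)=0
Var(5X + 3Y) = 5^2*Var(X) + 3^2*Var(Y)
= 25*11 + 9*1 = 284

284


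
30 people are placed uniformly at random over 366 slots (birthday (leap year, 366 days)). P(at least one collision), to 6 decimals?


P(all different) = prod((366-i)/366 for i=0..29) = 0.294697
P(at least one match) = 1 - 0.294697 = 0.705303

0.705303


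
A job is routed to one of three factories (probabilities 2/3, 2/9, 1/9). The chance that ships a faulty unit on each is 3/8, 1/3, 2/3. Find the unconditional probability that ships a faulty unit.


P(A) = P(A|B1)P(B1) + P(A|B2)P(B2) + P(A|B3)P(B3)
= 3/8*2/3 + 1/3*2/9 + 2/3*1/9
= 1/4 + 2/27 + 2/27 = 43/108

43/108


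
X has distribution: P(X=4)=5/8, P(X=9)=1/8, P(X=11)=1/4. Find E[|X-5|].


E[|X-5|] = sum(g(x)*P(x))
= 1*5/8 + 4*1/8 + 6*1/4
= 21/8

21/8


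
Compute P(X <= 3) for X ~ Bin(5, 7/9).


P(X<=3) = P(X=0) + P(X=1) + P(X=2) + P(X=3)
= 32/59049 + 560/59049 + 3920/59049 + 13720/59049
= 18232/59049

18232/59049


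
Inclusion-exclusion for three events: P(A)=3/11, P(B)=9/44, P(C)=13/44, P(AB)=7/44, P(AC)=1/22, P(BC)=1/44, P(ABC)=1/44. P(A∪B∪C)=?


P(A∪B∪C) = P(A)+P(B)+P(C) - P(AB)-P(AC)-P(BC) + P(ABC)
= 3/11+9/44+13/44 - 7/44-1/22-1/44 + 1/44
= 25/44

25/44


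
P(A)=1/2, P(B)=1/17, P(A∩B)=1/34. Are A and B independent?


P(A)*P(B) = 1/2*1/17 = 1/34
P(A∩B) = 1/34, which equals P(A)P(B), so independent

Yes, A and B are independent


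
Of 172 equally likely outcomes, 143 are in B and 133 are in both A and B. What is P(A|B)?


P(A|B) = P(A∩B)/P(B) = (133/172)/(143/172) = 133/143

133/143


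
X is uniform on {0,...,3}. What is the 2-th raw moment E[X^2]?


E[X^2] = (1/4) * sum(x^2 for x=0..3)
= 14/4 = 7/2

7/2


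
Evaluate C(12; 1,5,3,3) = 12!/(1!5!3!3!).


12! = 479001600
Denominator: 1!=1 * 5!=120 * 3!=6 * 3!=6
Coefficient = 479001600 / 4320 = 110880

110880


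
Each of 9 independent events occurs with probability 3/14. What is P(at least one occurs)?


P(at least one) = 1 - P(none)
P(none) = (1 - 3/14)^9 = (11/14)^9 = 2357947691/20661046784
P(at least one) = 1 - 2357947691/20661046784 = 18303099093/20661046784

18303099093/20661046784


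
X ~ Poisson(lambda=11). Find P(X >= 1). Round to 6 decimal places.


P(X>=1) = 1 - P(X<=0) = 1 - (e^(-11)*11^0/0!)
≈ 1 - 0.0000167017 = 0.9999832983
≈ 0.999983

0.999983


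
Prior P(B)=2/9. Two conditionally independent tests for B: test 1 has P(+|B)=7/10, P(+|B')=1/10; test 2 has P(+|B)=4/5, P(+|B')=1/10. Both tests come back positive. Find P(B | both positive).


After test 1: P(+) = 7/10*2/9 + 1/10*7/9 = 7/30
P(B|+) = (7/45)/(7/30) = 2/3
After test 2 (use post1 as new prior): P(+) = 4/5*2/3 + 1/10*1/3 = 17/30
P(B|+,+) = (8/15)/(17/30) = 16/17

16/17


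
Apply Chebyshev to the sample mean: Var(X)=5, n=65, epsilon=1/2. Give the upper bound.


Var(Xbar) = Var(X)/n = 5/65
Chebyshev: P(|Xbar-mu| >= 1/2) <= Var(Xbar)/(1/2)^2 = (1/13)/(1/4) = 4/13

4/13


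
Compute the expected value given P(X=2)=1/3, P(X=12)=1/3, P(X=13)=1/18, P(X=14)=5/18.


E[X] = sum(x * P(x))
= 2*1/3 + 12*1/3 + 13*1/18 + 14*5/18
= 167/18

167/18


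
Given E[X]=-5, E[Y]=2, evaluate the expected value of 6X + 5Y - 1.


E[6X + 5Y - 1] = 6*E[X] + 5*E[Y] - 1
= (6)*(-5) + (5)*(2) + (-1)
= -30 + 10 - 1 = -21

-21


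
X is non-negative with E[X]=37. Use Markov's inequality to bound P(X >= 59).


Markov: P(X >= a) <= E[X]/a
P(X >= 59) <= 37/59

37/59


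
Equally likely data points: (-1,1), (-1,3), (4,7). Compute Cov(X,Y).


E[X]=2/3, E[Y]=11/3, E[XY]=8
Cov(X,Y) = E[XY] - E[X]E[Y] = 8 - 2/3*11/3 = 50/9

50/9


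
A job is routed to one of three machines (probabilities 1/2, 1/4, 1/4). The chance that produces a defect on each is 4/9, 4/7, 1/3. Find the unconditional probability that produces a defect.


P(A) = P(A|B1)P(B1) + P(A|B2)P(B2) + P(A|B3)P(B3)
= 4/9*1/2 + 4/7*1/4 + 1/3*1/4
= 2/9 + 1/7 + 1/12 = 113/252

113/252


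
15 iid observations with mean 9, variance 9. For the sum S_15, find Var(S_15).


By independence, Var(S_n) = n*Var(X_1) = 15*9 = 135

135


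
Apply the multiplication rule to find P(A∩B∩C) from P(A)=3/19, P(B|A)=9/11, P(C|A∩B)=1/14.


P(A∩B∩C) = P(A) * P(B|A) * P(C|A∩B)
= 3/19 * 9/11 * 1/14
= 27/209 * 1/14 = 27/2926

27/2926


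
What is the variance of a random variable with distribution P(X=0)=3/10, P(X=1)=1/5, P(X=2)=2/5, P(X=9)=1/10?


E[X] = 19/10, E[X^2] = 99/10
Var(X) = E[X^2] - (E[X])^2 = 99/10 - (19/10)^2 = 629/100

629/100


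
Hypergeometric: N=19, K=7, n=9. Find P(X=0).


P(X=0) = C(7,0)*C(12,9) / C(19,9)
= 1*220 / 92378
= 220/92378 = 10/4199

10/4199


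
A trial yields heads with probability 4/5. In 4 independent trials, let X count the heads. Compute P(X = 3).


P(X=3) = C(4,3) * p^3 * (1-p)^1
= 4 * 64/125 * 1/5
= 256/625

256/625


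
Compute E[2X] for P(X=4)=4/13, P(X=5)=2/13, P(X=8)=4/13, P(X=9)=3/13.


E[2X] = sum(g(x)*P(x))
= 8*4/13 + 10*2/13 + 16*4/13 + 18*3/13
= 170/13

170/13


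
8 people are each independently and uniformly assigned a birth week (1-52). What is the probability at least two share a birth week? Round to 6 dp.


P(all different) = prod((52-i)/52 for i=0..7) = 0.567574
P(at least one match) = 1 - 0.567574 = 0.432426

0.432426


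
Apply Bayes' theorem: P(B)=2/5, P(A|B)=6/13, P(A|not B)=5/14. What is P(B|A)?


P(A) = P(A|B)P(B) + P(A|B')P(B') = 6/13*2/5 + 5/14*3/5 = 363/910
P(B|A) = P(A|B)P(B)/P(A) = (12/65)/(363/910) = 56/121

56/121


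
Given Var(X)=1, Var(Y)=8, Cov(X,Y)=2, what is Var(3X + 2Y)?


Var(3X + 2Y) = 3^2*Var(X) + 2^2*Var(Y) + 2*3*2*Cov(X,Y)
= 9*1 + 4*8 + 12*2
= 9 + 32 + 24 = 65

65


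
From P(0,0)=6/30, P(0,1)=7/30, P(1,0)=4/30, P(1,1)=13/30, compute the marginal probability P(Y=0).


P(Y=0) = P(0,0)+P(1,0) = 6/30 + 4/30 = 10/30 = 1/3

1/3


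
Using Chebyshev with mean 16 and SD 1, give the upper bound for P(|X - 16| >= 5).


k = 5/1 = 5
Chebyshev: P(|X-mu| >= k*sigma) <= 1/k^2 = 1/5^2 = 1/25

1/25


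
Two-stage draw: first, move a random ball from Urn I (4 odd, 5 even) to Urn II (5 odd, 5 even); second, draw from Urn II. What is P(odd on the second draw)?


P(transfer odd) = 4/9; P(transfer even) = 5/9
If odd transferred: Urn II has 6 odd of 11, so P(odd|odd moved) = 6/11
If even transferred: Urn II has 5 odd of 11, so P(odd|even moved) = 5/11
By total probability: P(odd) = 4/9*6/11 + 5/9*5/11 = 49/99

49/99


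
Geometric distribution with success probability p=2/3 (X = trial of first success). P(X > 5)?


P(X > 5) = P(first 5 trials all fail) = (1-p)^5 = (1/3)^5 = 1/243

1/243


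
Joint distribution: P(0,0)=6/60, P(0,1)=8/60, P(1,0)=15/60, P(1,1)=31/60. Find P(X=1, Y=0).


Read from table: P(X=1, Y=0) = 15/60 = 1/4

1/4


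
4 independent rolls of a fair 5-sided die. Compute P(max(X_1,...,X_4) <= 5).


P(max <= 5) = P(all X_i <= 5) = (P(X_1 <= 5))^4
= (5/5)^4 = 1^4 = 1

1


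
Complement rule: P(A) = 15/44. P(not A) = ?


P(A') = 1 - P(A) = 1 - 15/44 = 29/44

29/44


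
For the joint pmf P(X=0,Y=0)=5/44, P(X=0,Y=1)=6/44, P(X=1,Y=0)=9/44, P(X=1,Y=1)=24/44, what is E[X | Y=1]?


P(Y=1) = 30/44
E[X|Y=1] = (0*6 + 1*24)/30 = 24/30 = 4/5

4/5


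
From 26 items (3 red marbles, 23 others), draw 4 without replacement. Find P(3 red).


P(X=3) = C(3,3)*C(23,1) / C(26,4)
= 1*23 / 14950
= 23/14950 = 1/650

1/650


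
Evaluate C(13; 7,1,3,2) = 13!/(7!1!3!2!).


13! = 6227020800
Denominator: 7!=5040 * 1!=1 * 3!=6 * 2!=2
Coefficient = 6227020800 / 60480 = 102960

102960


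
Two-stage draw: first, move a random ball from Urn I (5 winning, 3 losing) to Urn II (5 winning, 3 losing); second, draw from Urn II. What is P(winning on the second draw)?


P(transfer winning) = 5/8; P(transfer losing) = 3/8
If winning transferred: Urn II has 6 winning of 9, so P(winning|winning moved) = 2/3
If losing transferred: Urn II has 5 winning of 9, so P(winning|losing moved) = 5/9
By total probability: P(winning) = 5/8*2/3 + 3/8*5/9 = 5/8

5/8


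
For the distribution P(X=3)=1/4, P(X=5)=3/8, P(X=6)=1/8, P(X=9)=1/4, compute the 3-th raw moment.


E[X^3] = sum(x^3 * P(x))
= 27*1/4 + 125*3/8 + 216*1/8 + 729*1/4
= 2103/8

2103/8


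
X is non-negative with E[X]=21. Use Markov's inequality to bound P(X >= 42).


Markov: P(X >= a) <= E[X]/a
P(X >= 42) <= 21/42 = 1/2

1/2


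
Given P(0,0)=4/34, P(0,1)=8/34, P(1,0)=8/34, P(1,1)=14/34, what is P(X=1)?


P(X=1) = P(1,0)+P(1,1) = 8/34 + 14/34 = 22/34 = 11/17

11/17


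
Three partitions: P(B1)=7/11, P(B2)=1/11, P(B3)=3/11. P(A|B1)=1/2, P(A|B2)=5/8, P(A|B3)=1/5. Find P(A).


P(A) = P(A|B1)P(B1) + P(A|B2)P(B2) + P(A|B3)P(B3)
= 1/2*7/11 + 5/8*1/11 + 1/5*3/11
= 7/22 + 5/88 + 3/55 = 189/440

189/440


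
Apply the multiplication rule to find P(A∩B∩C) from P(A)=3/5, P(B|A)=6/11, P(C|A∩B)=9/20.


P(A∩B∩C) = P(A) * P(B|A) * P(C|A∩B)
= 3/5 * 6/11 * 9/20
= 18/55 * 9/20 = 81/550

81/550


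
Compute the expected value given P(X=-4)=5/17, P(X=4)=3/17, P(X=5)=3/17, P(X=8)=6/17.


E[X] = sum(x * P(x))
= -4*5/17 + 4*3/17 + 5*3/17 + 8*6/17
= 55/17

55/17


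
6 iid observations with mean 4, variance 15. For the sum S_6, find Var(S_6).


By independence, Var(S_n) = n*Var(X_1) = 6*15 = 90

90


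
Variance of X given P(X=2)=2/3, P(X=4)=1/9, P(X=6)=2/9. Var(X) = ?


E[X] = 28/9, E[X^2] = 112/9
Var(X) = E[X^2] - (E[X])^2 = 112/9 - (28/9)^2 = 224/81

224/81


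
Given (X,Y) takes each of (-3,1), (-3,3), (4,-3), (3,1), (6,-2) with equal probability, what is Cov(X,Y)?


E[X]=7/5, E[Y]=0, E[XY]=-33/5
Cov(X,Y) = E[XY] - E[X]E[Y] = -33/5 - 7/5*0 = -33/5

-33/5


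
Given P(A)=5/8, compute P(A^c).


P(A') = 1 - P(A) = 1 - 5/8 = 3/8

3/8


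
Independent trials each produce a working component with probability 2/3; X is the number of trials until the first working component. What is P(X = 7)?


P(X=7) = (1-p)^6 * p = (1/3)^6 * 2/3
= 1/729 * 2/3 = 2/2187

2/2187


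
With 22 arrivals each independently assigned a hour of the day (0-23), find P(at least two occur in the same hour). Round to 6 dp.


P(all different) = prod((24-i)/24 for i=0..21) = 0.000000
P(at least one match) = 1 - 0.000000 = 1.000000

1.000000


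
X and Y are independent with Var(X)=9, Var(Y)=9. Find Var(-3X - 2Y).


Independence => Cov(X,Y)=0
Var(-3X - 2Y) = (-3)^2*Var(X) + (-2)^2*Var(Y)
= 9*9 + 4*9 = 117

117


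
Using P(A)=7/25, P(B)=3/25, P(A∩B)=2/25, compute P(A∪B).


P(A∪B) = P(A) + P(B) - P(A∩B)
= 7/25 + 3/25 - 2/25 = 8/25

8/25


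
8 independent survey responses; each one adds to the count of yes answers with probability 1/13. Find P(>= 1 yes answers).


P(at least one) = 1 - P(none)
P(none) = (1 - 1/13)^8 = (12/13)^8 = 429981696/815730721
P(at least one) = 1 - 429981696/815730721 = 385749025/815730721

385749025/815730721


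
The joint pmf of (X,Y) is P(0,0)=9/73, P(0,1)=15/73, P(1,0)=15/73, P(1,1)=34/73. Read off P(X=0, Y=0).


Read from table: P(X=0, Y=0) = 9/73

9/73


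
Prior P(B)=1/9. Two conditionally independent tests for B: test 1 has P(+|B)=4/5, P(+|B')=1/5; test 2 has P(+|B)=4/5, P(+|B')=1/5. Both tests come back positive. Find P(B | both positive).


After test 1: P(+) = 4/5*1/9 + 1/5*8/9 = 4/15
P(B|+) = (4/45)/(4/15) = 1/3
After test 2 (use post1 as new prior): P(+) = 4/5*1/3 + 1/5*2/3 = 2/5
P(B|+,+) = (4/15)/(2/5) = 2/3

2/3


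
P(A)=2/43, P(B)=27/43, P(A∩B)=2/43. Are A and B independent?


P(A)*P(B) = 2/43*27/43 = 54/1849
P(A∩B) = 2/43 != 54/1849, so not independent

No, A and B are not independent


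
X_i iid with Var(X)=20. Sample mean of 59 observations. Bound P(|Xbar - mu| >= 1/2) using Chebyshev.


Var(Xbar) = Var(X)/n = 20/59
Chebyshev: P(|Xbar-mu| >= 1/2) <= Var(Xbar)/(1/2)^2 = (20/59)/(1/4) = 80/59
Bound exceeds 1, so trivial bound: 1

1


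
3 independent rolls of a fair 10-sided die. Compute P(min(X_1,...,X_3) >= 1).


P(min >= 1) = P(all X_i >= 1) = (P(X_1 >= 1))^3
= (10/10)^3 = 1^3 = 1

1


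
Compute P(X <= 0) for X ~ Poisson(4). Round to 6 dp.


P(X<=0) = e^(-4)*4^0/0!
≈ 0.0183156389
≈ 0.018316

0.018316


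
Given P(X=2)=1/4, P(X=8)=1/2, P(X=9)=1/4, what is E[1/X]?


E[1/X] = sum(g(x)*P(x))
= 1/2*1/4 + 1/8*1/2 + 1/9*1/4
= 31/144

31/144


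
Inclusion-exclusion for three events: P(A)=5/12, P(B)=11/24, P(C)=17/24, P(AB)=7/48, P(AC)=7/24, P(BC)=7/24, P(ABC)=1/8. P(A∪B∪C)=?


P(A∪B∪C) = P(A)+P(B)+P(C) - P(AB)-P(AC)-P(BC) + P(ABC)
= 5/12+11/24+17/24 - 7/48-7/24-7/24 + 1/8
= 47/48

47/48


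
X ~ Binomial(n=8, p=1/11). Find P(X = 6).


P(X=6) = C(8,6) * p^6 * (1-p)^2
= 28 * 1/1771561 * 100/121
= 2800/214358881

2800/214358881


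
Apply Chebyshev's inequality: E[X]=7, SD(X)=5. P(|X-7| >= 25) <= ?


k = 25/5 = 5
Chebyshev: P(|X-mu| >= k*sigma) <= 1/k^2 = 1/5^2 = 1/25

1/25


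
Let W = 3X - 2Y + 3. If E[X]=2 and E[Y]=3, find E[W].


E[3X - 2Y + 3] = 3*E[X] - 2*E[Y] + 3
= (3)*(2) + (-2)*(3) + (3)
= 6 - 6 + 3 = 3

3


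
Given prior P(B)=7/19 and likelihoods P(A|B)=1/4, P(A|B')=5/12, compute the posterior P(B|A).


P(A) = P(A|B)P(B) + P(A|B')P(B') = 1/4*7/19 + 5/12*12/19 = 27/76
P(B|A) = P(A|B)P(B)/P(A) = (7/76)/(27/76) = 7/27

7/27


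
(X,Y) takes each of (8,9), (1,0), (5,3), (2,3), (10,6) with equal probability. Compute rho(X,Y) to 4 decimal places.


Cov(X,Y) = 8.7600, Var(X) = 11.7600, Var(Y) = 9.3600
rho = Cov/(sqrt(VarX)*sqrt(VarY)) = 0.8350

0.8350


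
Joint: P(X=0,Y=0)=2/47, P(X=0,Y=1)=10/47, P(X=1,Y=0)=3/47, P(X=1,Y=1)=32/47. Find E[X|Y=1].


P(Y=1) = 42/47
E[X|Y=1] = (0*10 + 1*32)/42 = 32/42 = 16/21

16/21


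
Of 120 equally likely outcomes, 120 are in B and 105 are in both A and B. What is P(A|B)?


P(A|B) = P(A∩B)/P(B) = (105/120)/(120/120) = 105/120 = 7/8

7/8


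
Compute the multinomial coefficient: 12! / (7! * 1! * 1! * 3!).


12! = 479001600
Denominator: 7!=5040 * 1!=1 * 1!=1 * 3!=6
Coefficient = 479001600 / 30240 = 15840

15840


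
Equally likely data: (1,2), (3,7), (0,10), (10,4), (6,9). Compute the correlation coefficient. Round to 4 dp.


Cov(X,Y) = -2.2000, Var(X) = 13.2000, Var(Y) = 9.0400
rho = Cov/(sqrt(VarX)*sqrt(VarY)) = -0.2014

-0.2014


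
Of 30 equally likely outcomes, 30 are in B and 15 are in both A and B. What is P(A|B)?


P(A|B) = P(A∩B)/P(B) = (15/30)/(30/30) = 15/30 = 1/2

1/2


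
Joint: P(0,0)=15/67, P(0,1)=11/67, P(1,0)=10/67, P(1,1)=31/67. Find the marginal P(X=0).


P(X=0) = P(0,0)+P(0,1) = 15/67 + 11/67 = 26/67

26/67


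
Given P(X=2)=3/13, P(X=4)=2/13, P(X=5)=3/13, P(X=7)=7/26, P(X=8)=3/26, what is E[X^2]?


E[X^2] = sum(g(x)*P(x))
= 4*3/13 + 16*2/13 + 25*3/13 + 49*7/26 + 64*3/26
= 773/26

773/26


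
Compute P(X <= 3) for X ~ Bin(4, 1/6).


P(X<=3) = P(X=0) + P(X=1) + P(X=2) + P(X=3)
= 625/1296 + 125/324 + 25/216 + 5/324
= 1295/1296

1295/1296


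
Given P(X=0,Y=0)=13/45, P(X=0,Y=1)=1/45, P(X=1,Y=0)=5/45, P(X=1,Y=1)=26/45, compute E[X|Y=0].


P(Y=0) = 18/45
E[X|Y=0] = (0*13 + 1*5)/18 = 5/18

5/18


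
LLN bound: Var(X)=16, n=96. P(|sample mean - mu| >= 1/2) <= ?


Var(Xbar) = Var(X)/n = 16/96
Chebyshev: P(|Xbar-mu| >= 1/2) <= Var(Xbar)/(1/2)^2 = (1/6)/(1/4) = 2/3

2/3


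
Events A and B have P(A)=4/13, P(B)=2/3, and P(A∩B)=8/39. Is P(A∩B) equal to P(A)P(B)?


P(A)*P(B) = 4/13*2/3 = 8/39
P(A∩B) = 8/39, which equals P(A)P(B), so independent

Yes, A and B are independent


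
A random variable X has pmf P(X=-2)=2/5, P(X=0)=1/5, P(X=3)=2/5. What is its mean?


E[X] = sum(x * P(x))
= -2*2/5 + 0*1/5 + 3*2/5
= 2/5

2/5


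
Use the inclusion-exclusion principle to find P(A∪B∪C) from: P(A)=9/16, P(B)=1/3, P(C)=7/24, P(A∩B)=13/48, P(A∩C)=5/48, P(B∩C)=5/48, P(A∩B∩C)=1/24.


P(A∪B∪C) = P(A)+P(B)+P(C) - P(AB)-P(AC)-P(BC) + P(ABC)
= 9/16+1/3+7/24 - 13/48-5/48-5/48 + 1/24
= 3/4

3/4


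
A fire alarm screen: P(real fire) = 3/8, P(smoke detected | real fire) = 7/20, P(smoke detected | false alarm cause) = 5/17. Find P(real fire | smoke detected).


P(A) = P(A|B)P(B) + P(A|B')P(B') = 7/20*3/8 + 5/17*5/8 = 857/2720
P(B|A) = P(A|B)P(B)/P(A) = (21/160)/(857/2720) = 357/857

357/857


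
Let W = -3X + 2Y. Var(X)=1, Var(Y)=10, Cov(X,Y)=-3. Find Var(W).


Var(-3X + 2Y) = (-3)^2*Var(X) + 2^2*Var(Y) + 2*(-3)*2*Cov(X,Y)
= 9*1 + 4*10 - 12*(-3)
= 9 + 40 + 36 = 85

85


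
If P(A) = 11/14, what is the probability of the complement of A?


P(A') = 1 - P(A) = 1 - 11/14 = 3/14

3/14


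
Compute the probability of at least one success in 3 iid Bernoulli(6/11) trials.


P(at least one) = 1 - P(none)
P(none) = (1 - 6/11)^3 = (5/11)^3 = 125/1331
P(at least one) = 1 - 125/1331 = 1206/1331

1206/1331


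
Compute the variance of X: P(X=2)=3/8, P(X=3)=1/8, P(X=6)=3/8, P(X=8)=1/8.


E[X] = 35/8, E[X^2] = 193/8
Var(X) = E[X^2] - (E[X])^2 = 193/8 - (35/8)^2 = 319/64

319/64


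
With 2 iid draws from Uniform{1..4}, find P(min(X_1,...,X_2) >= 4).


P(min >= 4) = P(all X_i >= 4) = (P(X_1 >= 4))^2
= (1/4)^2 = 1/16

1/16


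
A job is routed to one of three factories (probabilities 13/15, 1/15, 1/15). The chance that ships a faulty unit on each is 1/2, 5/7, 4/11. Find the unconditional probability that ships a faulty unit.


P(A) = P(A|B1)P(B1) + P(A|B2)P(B2) + P(A|B3)P(B3)
= 1/2*13/15 + 5/7*1/15 + 4/11*1/15
= 13/30 + 1/21 + 4/165 = 389/770

389/770


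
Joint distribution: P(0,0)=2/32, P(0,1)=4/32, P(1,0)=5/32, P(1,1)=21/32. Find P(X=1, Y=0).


Read from table: P(X=1, Y=0) = 5/32

5/32


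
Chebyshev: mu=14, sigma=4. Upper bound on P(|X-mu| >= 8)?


k = 8/4 = 2
Chebyshev: P(|X-mu| >= k*sigma) <= 1/k^2 = 1/2^2 = 1/4

1/4


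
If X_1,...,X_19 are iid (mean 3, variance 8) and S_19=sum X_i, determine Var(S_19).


By independence, Var(S_n) = n*Var(X_1) = 19*8 = 152

152


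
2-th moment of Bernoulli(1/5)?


For Bernoulli: X in {0,1}
E[X^2] = 0^2*(1-1/5) + 1^2*1/5 = 1/5

1/5


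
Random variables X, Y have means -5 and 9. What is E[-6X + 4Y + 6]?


E[-6X + 4Y + 6] = -6*E[X] + 4*E[Y] + 6
= (-6)*(-5) + (4)*(9) + (6)
= 30 + 36 + 6 = 72

72


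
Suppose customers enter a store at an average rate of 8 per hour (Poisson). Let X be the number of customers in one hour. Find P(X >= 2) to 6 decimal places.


P(X>=2) = 1 - P(X<=1) = 1 - (e^(-8)*8^0/0! + e^(-8)*8^1/1!)
≈ 1 - (0.0003354626 + 0.0026837010)
= 1 - 0.0030191636 = 0.9969808364
≈ 0.996981

0.996981


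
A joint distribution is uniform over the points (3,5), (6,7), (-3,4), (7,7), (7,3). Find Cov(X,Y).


E[X]=4, E[Y]=26/5, E[XY]=23
Cov(X,Y) = E[XY] - E[X]E[Y] = 23 - 4*26/5 = 11/5

11/5


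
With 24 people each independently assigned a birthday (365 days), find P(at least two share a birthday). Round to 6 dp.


P(all different) = prod((365-i)/365 for i=0..23) = 0.461656
P(at least one match) = 1 - 0.461656 = 0.538344

0.538344


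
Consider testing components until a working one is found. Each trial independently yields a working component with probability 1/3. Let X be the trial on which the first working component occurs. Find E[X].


For geometric (trials until first success), E[X] = 1/p = 1/(1/3) = 3

3


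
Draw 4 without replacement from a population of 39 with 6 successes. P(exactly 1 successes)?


P(X=1) = C(6,1)*C(33,3) / C(39,4)
= 6*5456 / 82251
= 32736/82251 = 10912/27417

10912/27417


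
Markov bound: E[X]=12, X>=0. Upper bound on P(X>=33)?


Markov: P(X >= a) <= E[X]/a
P(X >= 33) <= 12/33 = 4/11

4/11


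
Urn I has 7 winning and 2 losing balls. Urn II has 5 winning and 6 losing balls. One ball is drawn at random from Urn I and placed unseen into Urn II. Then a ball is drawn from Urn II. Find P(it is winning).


P(transfer winning) = 7/9; P(transfer losing) = 2/9
If winning transferred: Urn II has 6 winning of 12, so P(winning|winning moved) = 1/2
If losing transferred: Urn II has 5 winning of 12, so P(winning|losing moved) = 5/12
By total probability: P(winning) = 7/9*1/2 + 2/9*5/12 = 13/27

13/27


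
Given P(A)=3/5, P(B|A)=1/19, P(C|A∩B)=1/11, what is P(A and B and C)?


P(A∩B∩C) = P(A) * P(B|A) * P(C|A∩B)
= 3/5 * 1/19 * 1/11
= 3/95 * 1/11 = 3/1045

3/1045


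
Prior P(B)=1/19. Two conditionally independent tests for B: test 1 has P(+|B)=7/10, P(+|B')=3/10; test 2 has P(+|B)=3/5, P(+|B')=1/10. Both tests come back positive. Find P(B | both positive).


After test 1: P(+) = 7/10*1/19 + 3/10*18/19 = 61/190
P(B|+) = (7/190)/(61/190) = 7/61
After test 2 (use post1 as new prior): P(+) = 3/5*7/61 + 1/10*54/61 = 48/305
P(B|+,+) = (21/305)/(48/305) = 7/16

7/16


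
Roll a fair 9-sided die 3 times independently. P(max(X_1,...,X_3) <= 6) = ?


P(max <= 6) = P(all X_i <= 6) = (P(X_1 <= 6))^3
= (6/9)^3 = (2/3)^3 = 8/27

8/27


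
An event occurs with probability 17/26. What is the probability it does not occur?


P(A') = 1 - P(A) = 1 - 17/26 = 9/26

9/26


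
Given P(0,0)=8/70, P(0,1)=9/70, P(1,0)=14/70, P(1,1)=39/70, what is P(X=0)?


P(X=0) = P(0,0)+P(0,1) = 8/70 + 9/70 = 17/70

17/70


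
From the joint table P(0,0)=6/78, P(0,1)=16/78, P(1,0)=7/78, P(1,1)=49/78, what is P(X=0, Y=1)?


Read from table: P(X=0, Y=1) = 16/78 = 8/39

8/39
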